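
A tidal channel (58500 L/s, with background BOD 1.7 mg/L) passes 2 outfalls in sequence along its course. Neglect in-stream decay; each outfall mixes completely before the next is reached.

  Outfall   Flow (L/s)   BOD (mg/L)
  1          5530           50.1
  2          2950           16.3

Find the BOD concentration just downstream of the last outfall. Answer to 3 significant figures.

After outfall 1: Q = 58500 + 5530 = 64030 L/s; C = (58500·1.700 + 5530·50.10)/64030 = 5.880 mg/L.
After outfall 2: Q = 64030 + 2950 = 66980 L/s; C = (64030·5.880 + 2950·16.30)/66980 = 6.339 mg/L.

6.34 mg/L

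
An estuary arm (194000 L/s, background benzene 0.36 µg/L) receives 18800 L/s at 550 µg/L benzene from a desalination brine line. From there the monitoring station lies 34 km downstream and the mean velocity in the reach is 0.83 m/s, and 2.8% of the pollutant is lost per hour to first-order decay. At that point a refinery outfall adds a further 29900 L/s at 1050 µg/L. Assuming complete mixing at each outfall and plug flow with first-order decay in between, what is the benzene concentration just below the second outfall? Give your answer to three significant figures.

160 µg/L

Conservation of mass: C = (194000·0.3600 + 18800·550.0) / 212800 = 10410000/212800 = 48.92 µg/L; combined flow 212800 L/s.
Travel time t = 34·1000 / 0.83 = 40960 s = 11.38 h.
2.8%/h lost → k = −ln(1 − 0.028) = 0.02840 h⁻¹.
Applying C = C₀e^(−kt): 48.92 × 0.7239 = 35.41 µg/L.
At the second outfall, C = (212800·35.41 + 29900·1050) / (212800 + 29900) = 160.4 µg/L.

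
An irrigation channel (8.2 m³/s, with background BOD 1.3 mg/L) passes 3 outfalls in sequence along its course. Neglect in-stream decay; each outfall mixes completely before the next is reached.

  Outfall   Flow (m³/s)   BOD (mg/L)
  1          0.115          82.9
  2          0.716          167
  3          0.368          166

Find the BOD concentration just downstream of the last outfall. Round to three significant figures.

21.4 mg/L

Below outfall 1: Q → 8.315 m³/s, C = (8.200·1.300 + 0.1150·82.90)/8.315 = 2.429 mg/L.
Below outfall 2: Q → 9.031 m³/s, C = (8.315·2.429 + 0.7160·167.0)/9.031 = 15.48 mg/L.
Below outfall 3: Q → 9.399 m³/s, C = (9.031·15.48 + 0.3680·166.0)/9.399 = 21.37 mg/L.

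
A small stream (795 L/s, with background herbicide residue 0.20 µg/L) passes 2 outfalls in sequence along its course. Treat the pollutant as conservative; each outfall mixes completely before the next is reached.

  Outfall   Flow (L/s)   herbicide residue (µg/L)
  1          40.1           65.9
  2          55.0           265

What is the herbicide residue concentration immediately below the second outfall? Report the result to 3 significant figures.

19.5 µg/L

Outfall 1: combined Q = 835.1 L/s; C = (795.0·0.2000 + 40.10·65.90)/835.1 = 3.355 µg/L.
Outfall 2: combined Q = 890.1 L/s; C = (835.1·3.355 + 55.00·265.0)/890.1 = 19.52 µg/L.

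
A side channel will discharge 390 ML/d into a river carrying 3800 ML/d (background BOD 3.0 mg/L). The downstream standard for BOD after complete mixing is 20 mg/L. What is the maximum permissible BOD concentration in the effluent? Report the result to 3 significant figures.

At the limit, (Qr·Cr + Qe·Cₑ)/(Qr + Qe) = 20:
Cₑ = (4190·20 − 3800·3.000) / 390.0 = 185.6 mg/L.

186 mg/L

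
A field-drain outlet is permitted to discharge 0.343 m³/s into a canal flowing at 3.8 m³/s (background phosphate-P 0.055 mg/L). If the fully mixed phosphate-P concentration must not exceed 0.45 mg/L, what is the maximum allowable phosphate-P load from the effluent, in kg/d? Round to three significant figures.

143 kg/d

Mass balance at the limit: 3.800·0.05500 + 0.3430·Cₑ = 4.143·0.45 → Cₑ = 4.826 mg/L.
Load = 0.3430 m³/s × 4.826 g/m³ × 86 400 s/d = 143.0 kg/d.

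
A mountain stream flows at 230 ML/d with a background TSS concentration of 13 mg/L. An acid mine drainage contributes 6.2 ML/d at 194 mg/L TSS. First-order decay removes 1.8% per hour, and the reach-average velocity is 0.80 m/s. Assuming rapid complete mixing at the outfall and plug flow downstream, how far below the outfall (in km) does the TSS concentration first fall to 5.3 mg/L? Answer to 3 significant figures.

Mixed concentration C = ΣQC/ΣQ = (230.0·13.00 + 6.200·194.0) / 236.2 = 4193/236.2 = 17.75 mg/L.
1.8%/h lost → k = −ln(1 − 0.018) = 0.01816 h⁻¹.
Set 17.75·exp(−k·t) = 5.3 → t = ln(17.75/5.3)/k = 239600 s = 66.55 h.
Distance = v·t = 0.80·239600 = 191700 m = 191.7 km.

192 km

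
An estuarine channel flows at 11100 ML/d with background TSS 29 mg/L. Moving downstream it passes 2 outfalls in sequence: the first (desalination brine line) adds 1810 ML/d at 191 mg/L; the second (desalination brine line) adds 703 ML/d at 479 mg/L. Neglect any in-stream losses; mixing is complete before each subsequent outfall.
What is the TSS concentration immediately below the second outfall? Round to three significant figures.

Outfall 1: combined Q = 12910 ML/d; C = (11100·29.00 + 1810·191.0)/12910 = 51.71 mg/L.
Outfall 2: combined Q = 13610 ML/d; C = (12910·51.71 + 703.0·479.0)/13610 = 73.78 mg/L.

73.8 mg/L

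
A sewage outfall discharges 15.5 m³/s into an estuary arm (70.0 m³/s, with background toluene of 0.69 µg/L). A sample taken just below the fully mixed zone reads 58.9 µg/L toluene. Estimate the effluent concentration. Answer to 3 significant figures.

Mass balance: 70.00·0.6900 + 15.50·Cₑ = 85.50·58.90
→ Cₑ = (85.50·58.90 − 70.00·0.6900) / 15.50 = 321.8 µg/L.

322 µg/L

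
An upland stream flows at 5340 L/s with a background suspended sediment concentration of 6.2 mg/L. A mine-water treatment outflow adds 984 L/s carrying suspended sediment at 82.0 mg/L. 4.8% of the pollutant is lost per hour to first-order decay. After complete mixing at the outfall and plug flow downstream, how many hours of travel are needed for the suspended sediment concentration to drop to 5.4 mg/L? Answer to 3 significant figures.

After mixing, C = (5340·6.200 + 984.0·82.00) / 6324 = 113800/6324 = 17.99 mg/L.
4.8%/h lost → k = −ln(1 − 0.048) = 0.04919 h⁻¹.
17.99·exp(−k·t) = 5.4 → t = ln(17.99/5.4)/k = 88090 s = 24.47 h.

24.5 h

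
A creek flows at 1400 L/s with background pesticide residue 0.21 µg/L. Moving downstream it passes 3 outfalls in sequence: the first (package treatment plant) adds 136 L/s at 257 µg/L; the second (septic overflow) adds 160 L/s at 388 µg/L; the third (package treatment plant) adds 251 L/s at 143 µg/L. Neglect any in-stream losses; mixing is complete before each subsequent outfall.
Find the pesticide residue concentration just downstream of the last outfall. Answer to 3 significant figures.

68.4 µg/L

Below outfall 1: Q → 1536 L/s, C = (1400·0.2100 + 136.0·257.0)/1536 = 22.95 µg/L.
Below outfall 2: Q → 1696 L/s, C = (1536·22.95 + 160.0·388.0)/1696 = 57.39 µg/L.
Below outfall 3: Q → 1947 L/s, C = (1696·57.39 + 251.0·143.0)/1947 = 68.42 µg/L.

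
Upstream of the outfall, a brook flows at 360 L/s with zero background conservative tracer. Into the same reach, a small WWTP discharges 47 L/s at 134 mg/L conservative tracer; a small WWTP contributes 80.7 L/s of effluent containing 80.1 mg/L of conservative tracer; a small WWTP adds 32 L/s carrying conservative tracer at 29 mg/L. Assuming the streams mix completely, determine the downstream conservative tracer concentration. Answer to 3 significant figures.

Mass balance: C = (360.0·0 + 47.00·134.0 + 80.70·80.10 + 32.00·29.00) / 519.7 = 13690/519.7 = 26.34 mg/L.

26.3 mg/L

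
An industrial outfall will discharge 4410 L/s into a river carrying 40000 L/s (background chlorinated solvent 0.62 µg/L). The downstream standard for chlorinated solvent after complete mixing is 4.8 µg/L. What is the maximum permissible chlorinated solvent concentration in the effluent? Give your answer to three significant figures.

At the limit, (Qr·Cr + Qe·Cₑ)/(Qr + Qe) = 4.8:
Cₑ = (44410·4.8 − 40000·0.6200) / 4410 = 42.71 µg/L.

42.7 µg/L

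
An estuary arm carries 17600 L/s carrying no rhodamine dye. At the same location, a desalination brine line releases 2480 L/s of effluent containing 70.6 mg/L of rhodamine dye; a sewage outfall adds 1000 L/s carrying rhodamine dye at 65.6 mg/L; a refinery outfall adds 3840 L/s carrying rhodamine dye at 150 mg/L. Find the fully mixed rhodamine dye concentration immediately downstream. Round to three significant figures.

Mixed concentration C = ΣQC/ΣQ = (17600·0 + 2480·70.60 + 1000·65.60 + 3840·150.0) / 24920 = 816700/24920 = 32.77 mg/L.

32.8 mg/L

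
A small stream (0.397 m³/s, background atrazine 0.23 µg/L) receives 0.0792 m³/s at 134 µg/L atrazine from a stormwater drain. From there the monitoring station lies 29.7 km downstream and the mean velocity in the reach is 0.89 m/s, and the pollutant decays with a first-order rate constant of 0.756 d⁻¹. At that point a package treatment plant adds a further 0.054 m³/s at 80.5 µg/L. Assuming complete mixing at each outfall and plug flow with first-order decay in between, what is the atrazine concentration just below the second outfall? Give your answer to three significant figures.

23.3 µg/L

After mixing, C = (0.3970·0.2300 + 0.07920·134.0) / 0.4762 = 10.70/0.4762 = 22.48 µg/L; combined flow 0.4762 m³/s.
Travel time t = 29.7·1000 / 0.89 = 33370 s = 9.270 h.
First-order decay: C = 22.48·exp(−k·t) = 22.48·0.7468 = 16.79 µg/L.
Second outfall: C = (0.4762·16.79 + 0.05400·80.50)/0.5302 = 23.28 µg/L.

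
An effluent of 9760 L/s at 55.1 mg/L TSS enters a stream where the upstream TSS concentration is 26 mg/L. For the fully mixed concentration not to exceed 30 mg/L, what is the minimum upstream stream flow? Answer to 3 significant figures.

61200 L/s

Set C_mix = 30: (Q·26.00 + 9760·55.10) / (Q + 9760) = 30
→ Q = 9760·(55.10 − 30)/(30 − 26.00) = 61240 L/s.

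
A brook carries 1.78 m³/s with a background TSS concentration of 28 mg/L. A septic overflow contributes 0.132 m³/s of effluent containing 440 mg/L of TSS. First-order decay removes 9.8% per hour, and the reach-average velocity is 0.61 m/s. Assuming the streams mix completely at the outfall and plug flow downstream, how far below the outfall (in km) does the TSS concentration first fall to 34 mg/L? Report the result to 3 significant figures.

10.8 km

Conservation of mass: C = (1.780·28.00 + 0.1320·440.0) / 1.912 = 107.9/1.912 = 56.44 mg/L.
9.8%/h lost → k = −ln(1 − 0.098) = 0.1031 h⁻¹.
Set 56.44·exp(−k·t) = 34 → t = ln(56.44/34)/k = 17690 s = 4.914 h.
Distance = v·t = 0.61·17690 = 10790 m = 10.79 km.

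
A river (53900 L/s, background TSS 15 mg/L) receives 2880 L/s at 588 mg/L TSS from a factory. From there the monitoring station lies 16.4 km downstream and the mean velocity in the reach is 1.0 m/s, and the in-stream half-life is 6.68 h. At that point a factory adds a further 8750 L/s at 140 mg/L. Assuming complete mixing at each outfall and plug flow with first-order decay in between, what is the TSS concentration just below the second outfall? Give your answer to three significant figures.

42.5 mg/L

Flow-weighted average: C = (53900·15.00 + 2880·588.0) / 56780 = 2502000/56780 = 44.06 mg/L; combined flow 56780 L/s.
Travel time t = 16.4·1000 / 1.0 = 16400 s = 4.556 h.
Half-life 6.68 h → k = ln 2 / 6.68 = 0.1038 h⁻¹ = 2.490 d⁻¹.
Decay over the reach: 44.06·exp(−kt) = 44.06·0.6233 = 27.47 mg/L.
At the second outfall, C = (56780·27.47 + 8750·140.0) / (56780 + 8750) = 42.49 mg/L.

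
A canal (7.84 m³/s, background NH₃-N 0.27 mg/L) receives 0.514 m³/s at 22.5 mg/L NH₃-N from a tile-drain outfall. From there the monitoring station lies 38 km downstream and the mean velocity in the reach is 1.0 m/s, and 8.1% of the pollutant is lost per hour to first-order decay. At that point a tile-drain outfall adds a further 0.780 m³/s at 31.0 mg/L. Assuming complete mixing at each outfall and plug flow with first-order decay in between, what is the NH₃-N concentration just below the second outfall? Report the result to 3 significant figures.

3.26 mg/L

After mixing, C = (7.840·0.2700 + 0.5140·22.50) / 8.354 = 13.68/8.354 = 1.638 mg/L; combined flow 8.354 m³/s.
Travel time t = 38·1000 / 1.0 = 38000 s = 10.56 h.
8.1%/h lost → k = −ln(1 − 0.081) = 0.08447 h⁻¹.
Applying C = C₀e^(−kt): 1.638 × 0.4100 = 0.6715 mg/L.
Second outfall: C = (8.354·0.6715 + 0.7800·31.00)/9.134 = 3.261 mg/L.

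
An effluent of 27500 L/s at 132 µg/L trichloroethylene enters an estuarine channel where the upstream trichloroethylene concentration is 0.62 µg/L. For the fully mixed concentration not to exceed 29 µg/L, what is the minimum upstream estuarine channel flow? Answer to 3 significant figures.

99800 L/s

Set C_mix = 29: (Q·0.6200 + 27500·132.0) / (Q + 27500) = 29
→ Q = 27500·(132.0 − 29)/(29 − 0.6200) = 99810 L/s.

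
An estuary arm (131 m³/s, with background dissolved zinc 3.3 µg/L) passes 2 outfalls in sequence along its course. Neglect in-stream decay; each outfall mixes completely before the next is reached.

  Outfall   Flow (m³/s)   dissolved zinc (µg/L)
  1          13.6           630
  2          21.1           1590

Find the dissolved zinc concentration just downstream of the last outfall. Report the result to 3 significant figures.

257 µg/L

After outfall 1: Q = 131.0 + 13.60 = 144.6 m³/s; C = (131.0·3.300 + 13.60·630.0)/144.6 = 62.24 µg/L.
After outfall 2: Q = 144.6 + 21.10 = 165.7 m³/s; C = (144.6·62.24 + 21.10·1590)/165.7 = 256.8 µg/L.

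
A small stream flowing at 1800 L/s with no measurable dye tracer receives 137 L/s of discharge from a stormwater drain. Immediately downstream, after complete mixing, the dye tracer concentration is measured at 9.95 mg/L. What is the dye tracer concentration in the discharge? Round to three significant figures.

Mass balance: 1800·0 + 137.0·Cₑ = 1937·9.950
→ Cₑ = (1937·9.950 − 1800·0) / 137.0 = 140.7 mg/L.

141 mg/L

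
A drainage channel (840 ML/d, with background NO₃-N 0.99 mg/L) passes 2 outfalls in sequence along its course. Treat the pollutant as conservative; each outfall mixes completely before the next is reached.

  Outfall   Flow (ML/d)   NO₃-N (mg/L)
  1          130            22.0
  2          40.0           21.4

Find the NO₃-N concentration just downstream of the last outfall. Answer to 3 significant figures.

4.50 mg/L

After outfall 1: Q = 840.0 + 130.0 = 970.0 ML/d; C = (840.0·0.9900 + 130.0·22.00)/970.0 = 3.806 mg/L.
After outfall 2: Q = 970.0 + 40.00 = 1010 ML/d; C = (970.0·3.806 + 40.00·21.40)/1010 = 4.503 mg/L.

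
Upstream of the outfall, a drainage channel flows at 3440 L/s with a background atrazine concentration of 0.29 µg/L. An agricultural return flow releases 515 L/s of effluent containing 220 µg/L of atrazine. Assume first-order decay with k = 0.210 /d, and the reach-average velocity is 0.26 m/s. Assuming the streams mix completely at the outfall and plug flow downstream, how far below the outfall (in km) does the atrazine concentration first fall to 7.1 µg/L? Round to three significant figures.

150 km

After mixing, C = (3440·0.2900 + 515.0·220.0) / 3955 = 114300/3955 = 28.90 µg/L.
Set 28.90·exp(−k·t) = 7.1 → t = ln(28.90/7.1)/k = 577500 s = 160.4 h.
Distance = v·t = 0.26·577500 = 150200 m = 150.2 km.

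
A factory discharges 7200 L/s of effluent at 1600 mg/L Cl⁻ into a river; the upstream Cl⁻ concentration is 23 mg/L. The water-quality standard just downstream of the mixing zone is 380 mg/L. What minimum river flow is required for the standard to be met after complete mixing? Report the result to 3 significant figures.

Set C_mix = 380: (Q·23.00 + 7200·1600) / (Q + 7200) = 380
→ Q = 7200·(1600 − 380)/(380 − 23.00) = 24610 L/s.

24600 L/s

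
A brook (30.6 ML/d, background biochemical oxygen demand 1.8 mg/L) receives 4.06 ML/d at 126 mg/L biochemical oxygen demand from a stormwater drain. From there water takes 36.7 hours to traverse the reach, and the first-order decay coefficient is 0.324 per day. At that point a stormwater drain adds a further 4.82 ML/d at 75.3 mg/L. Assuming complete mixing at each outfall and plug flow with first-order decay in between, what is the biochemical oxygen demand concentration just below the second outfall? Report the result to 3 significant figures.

Mass balance: C = (30.60·1.800 + 4.060·126.0) / 34.66 = 566.6/34.66 = 16.35 mg/L; combined flow 34.66 ML/d.
Applying C = C₀e^(−kt): 16.35 × 0.6093 = 9.961 mg/L.
Second outfall: C = (34.66·9.961 + 4.820·75.30)/39.48 = 17.94 mg/L.

17.9 mg/L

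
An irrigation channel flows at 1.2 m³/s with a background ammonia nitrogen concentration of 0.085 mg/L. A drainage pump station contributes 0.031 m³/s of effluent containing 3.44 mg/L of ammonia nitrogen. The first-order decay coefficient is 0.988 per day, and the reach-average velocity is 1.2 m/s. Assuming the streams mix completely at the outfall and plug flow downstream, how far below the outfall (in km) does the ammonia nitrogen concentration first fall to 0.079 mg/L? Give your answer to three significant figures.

Flow-weighted average: C = (1.200·0.08500 + 0.03100·3.440) / 1.231 = 0.2086/1.231 = 0.1695 mg/L.
Set 0.1695·exp(−k·t) = 0.079 → t = ln(0.1695/0.079)/k = 66750 s = 18.54 h.
Distance = v·t = 1.2·66750 = 80100 m = 80.10 km.

80.1 km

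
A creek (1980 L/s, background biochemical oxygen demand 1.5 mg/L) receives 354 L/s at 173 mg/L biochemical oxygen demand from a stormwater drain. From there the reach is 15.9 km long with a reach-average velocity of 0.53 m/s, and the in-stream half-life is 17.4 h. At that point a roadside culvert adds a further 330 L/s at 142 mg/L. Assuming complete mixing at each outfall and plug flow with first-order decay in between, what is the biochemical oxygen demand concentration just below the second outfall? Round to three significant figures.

34.9 mg/L

Mixed concentration C = ΣQC/ΣQ = (1980·1.500 + 354.0·173.0) / 2334 = 64210/2334 = 27.51 mg/L; combined flow 2334 L/s.
Travel time t = 15.9·1000 / 0.53 = 30000 s = 8.333 h.
Half-life 17.4 h → k = ln 2 / 17.4 = 0.03984 h⁻¹ = 0.9561 d⁻¹.
Decay over the reach: 27.51·exp(−kt) = 27.51·0.7175 = 19.74 mg/L.
At the second outfall, C = (2334·19.74 + 330.0·142.0) / (2334 + 330.0) = 34.88 mg/L.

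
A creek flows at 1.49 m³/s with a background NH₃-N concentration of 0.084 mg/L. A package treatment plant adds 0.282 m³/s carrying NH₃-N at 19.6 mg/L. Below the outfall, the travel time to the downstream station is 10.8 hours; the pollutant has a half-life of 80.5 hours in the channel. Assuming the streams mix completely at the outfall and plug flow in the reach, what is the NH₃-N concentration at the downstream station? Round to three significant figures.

Conservation of mass: C = (1.490·0.08400 + 0.2820·19.60) / 1.772 = 5.652/1.772 = 3.190 mg/L.
Half-life 80.5 h → k = ln 2 / 80.5 = 0.008611 h⁻¹ = 0.2067 d⁻¹.
First-order decay: C = 3.190·exp(−k·t) = 3.190·0.9112 = 2.907 mg/L.

2.91 mg/L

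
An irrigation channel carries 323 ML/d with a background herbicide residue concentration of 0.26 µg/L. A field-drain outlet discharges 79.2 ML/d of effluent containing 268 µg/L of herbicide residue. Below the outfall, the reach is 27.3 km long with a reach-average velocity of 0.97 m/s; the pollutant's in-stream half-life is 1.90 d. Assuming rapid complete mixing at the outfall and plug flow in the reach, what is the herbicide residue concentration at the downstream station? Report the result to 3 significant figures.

47.0 µg/L

Mass balance: C = (323.0·0.2600 + 79.20·268.0) / 402.2 = 21310/402.2 = 52.98 µg/L.
Travel time t = 27.3·1000 / 0.97 = 28140 s = 7.818 h.
Half-life 1.90 d → k = ln 2 / 1.90 = 0.3648 d⁻¹.
Decay over the reach: 52.98·exp(−kt) = 52.98·0.8880 = 47.05 µg/L.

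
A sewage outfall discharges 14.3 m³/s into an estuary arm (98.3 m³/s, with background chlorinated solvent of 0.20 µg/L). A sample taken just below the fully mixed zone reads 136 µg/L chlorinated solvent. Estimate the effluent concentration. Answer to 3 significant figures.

1070 µg/L

Mass balance: 98.30·0.2000 + 14.30·Cₑ = 112.6·136.0
→ Cₑ = (112.6·136.0 − 98.30·0.2000) / 14.30 = 1070 µg/L.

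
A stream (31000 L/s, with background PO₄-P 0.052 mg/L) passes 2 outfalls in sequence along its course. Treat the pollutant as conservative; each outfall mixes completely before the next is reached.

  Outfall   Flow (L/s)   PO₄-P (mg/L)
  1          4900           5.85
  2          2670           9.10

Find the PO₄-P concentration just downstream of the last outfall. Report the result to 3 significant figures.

Outfall 1: combined Q = 35900 L/s; C = (31000·0.05200 + 4900·5.850)/35900 = 0.8434 mg/L.
Outfall 2: combined Q = 38570 L/s; C = (35900·0.8434 + 2670·9.100)/38570 = 1.415 mg/L.

1.41 mg/L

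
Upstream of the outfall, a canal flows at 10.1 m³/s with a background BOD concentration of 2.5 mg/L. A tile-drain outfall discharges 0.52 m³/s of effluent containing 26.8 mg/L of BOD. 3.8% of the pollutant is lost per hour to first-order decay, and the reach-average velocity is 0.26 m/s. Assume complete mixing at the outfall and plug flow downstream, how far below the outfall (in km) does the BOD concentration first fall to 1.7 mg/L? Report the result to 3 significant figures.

Mass balance: C = (10.10·2.500 + 0.5200·26.80) / 10.62 = 39.19/10.62 = 3.690 mg/L.
3.8%/h lost → k = −ln(1 − 0.038) = 0.03874 h⁻¹.
Set 3.690·exp(−k·t) = 1.7 → t = ln(3.690/1.7)/k = 72010 s = 20.00 h.
Distance = v·t = 0.26·72010 = 18720 m = 18.72 km.

18.7 km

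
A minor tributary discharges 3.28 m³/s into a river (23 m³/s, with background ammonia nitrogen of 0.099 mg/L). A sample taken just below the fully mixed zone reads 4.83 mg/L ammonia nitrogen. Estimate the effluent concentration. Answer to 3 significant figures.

38.0 mg/L

Mass balance: 23.00·0.09900 + 3.280·Cₑ = 26.28·4.830
→ Cₑ = (26.28·4.830 − 23.00·0.09900) / 3.280 = 38.00 mg/L.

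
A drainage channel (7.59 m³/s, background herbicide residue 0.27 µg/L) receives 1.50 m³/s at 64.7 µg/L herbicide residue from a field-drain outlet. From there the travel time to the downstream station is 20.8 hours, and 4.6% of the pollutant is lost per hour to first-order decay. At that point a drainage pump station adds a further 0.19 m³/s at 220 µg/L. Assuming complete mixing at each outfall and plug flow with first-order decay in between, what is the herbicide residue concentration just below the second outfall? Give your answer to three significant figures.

Mass balance: C = (7.590·0.2700 + 1.500·64.70) / 9.090 = 99.10/9.090 = 10.90 µg/L; combined flow 9.090 m³/s.
4.6%/h lost → k = −ln(1 − 0.046) = 0.04709 h⁻¹.
Decay over the reach: 10.90·exp(−kt) = 10.90·0.3755 = 4.094 µg/L.
Second outfall: C = (9.090·4.094 + 0.1900·220.0)/9.280 = 8.514 µg/L.

8.51 µg/L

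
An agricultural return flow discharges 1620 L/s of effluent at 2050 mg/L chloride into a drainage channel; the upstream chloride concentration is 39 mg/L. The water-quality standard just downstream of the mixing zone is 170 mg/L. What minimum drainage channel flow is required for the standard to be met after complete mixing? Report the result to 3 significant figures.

Set C_mix = 170: (Q·39.00 + 1620·2050) / (Q + 1620) = 170
→ Q = 1620·(2050 − 170)/(170 − 39.00) = 23250 L/s.

23200 L/s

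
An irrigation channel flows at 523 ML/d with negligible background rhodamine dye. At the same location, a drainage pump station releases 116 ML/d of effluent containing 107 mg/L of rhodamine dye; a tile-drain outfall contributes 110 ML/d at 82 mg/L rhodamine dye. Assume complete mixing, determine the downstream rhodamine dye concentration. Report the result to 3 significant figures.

28.6 mg/L

After mixing, C = (523.0·0 + 116.0·107.0 + 110.0·82.00) / 749.0 = 21430/749.0 = 28.61 mg/L.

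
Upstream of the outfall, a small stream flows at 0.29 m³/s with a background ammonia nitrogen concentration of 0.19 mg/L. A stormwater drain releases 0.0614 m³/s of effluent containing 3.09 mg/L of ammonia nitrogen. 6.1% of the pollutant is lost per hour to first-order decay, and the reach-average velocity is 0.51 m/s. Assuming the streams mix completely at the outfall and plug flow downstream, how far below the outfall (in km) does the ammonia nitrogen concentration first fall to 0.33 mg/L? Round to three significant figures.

21.8 km

Mixed concentration C = ΣQC/ΣQ = (0.2900·0.1900 + 0.06140·3.090) / 0.3514 = 0.2448/0.3514 = 0.6967 mg/L.
6.1%/h lost → k = −ln(1 − 0.061) = 0.06294 h⁻¹.
Set 0.6967·exp(−k·t) = 0.33 → t = ln(0.6967/0.33)/k = 42740 s = 11.87 h.
Distance = v·t = 0.51·42740 = 21800 m = 21.80 km.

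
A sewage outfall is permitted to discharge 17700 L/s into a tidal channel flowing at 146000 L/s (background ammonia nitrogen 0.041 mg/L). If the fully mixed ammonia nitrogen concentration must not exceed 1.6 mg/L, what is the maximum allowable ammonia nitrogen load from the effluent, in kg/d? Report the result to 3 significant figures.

22100 kg/d

Mass balance at the limit: 146000·0.04100 + 17700·Cₑ = 163700·1.6 → Cₑ = 14.46 mg/L.
17700 L/s = 17.70 m³/s. Load = 17.70 m³/s × 14.46 g/m³ × 86 400 s/d = 22110 kg/d.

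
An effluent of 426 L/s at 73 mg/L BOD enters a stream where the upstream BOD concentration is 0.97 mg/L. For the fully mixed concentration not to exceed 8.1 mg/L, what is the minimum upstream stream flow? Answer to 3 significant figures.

Set C_mix = 8.1: (Q·0.9700 + 426.0·73.00) / (Q + 426.0) = 8.1
→ Q = 426.0·(73.00 − 8.1)/(8.1 − 0.9700) = 3878 L/s.

3880 L/s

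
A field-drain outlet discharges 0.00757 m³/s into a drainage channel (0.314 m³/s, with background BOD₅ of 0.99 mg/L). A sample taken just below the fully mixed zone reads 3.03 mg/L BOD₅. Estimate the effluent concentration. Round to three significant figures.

87.6 mg/L

Mass balance: 0.3140·0.9900 + 0.007570·Cₑ = 0.3216·3.030
→ Cₑ = (0.3216·3.030 − 0.3140·0.9900) / 0.007570 = 87.65 mg/L.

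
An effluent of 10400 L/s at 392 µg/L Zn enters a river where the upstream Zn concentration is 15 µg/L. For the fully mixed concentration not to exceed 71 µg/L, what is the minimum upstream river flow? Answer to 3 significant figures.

Set C_mix = 71: (Q·15.00 + 10400·392.0) / (Q + 10400) = 71
→ Q = 10400·(392.0 − 71)/(71 − 15.00) = 59610 L/s.

59600 L/s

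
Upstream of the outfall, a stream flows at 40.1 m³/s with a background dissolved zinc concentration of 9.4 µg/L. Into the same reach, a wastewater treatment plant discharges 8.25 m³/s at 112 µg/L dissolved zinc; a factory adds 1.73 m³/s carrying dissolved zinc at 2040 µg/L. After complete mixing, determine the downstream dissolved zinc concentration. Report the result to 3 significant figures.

Mixed concentration C = ΣQC/ΣQ = (40.10·9.400 + 8.250·112.0 + 1.730·2040) / 50.08 = 4830/50.08 = 96.45 µg/L.

96.4 µg/L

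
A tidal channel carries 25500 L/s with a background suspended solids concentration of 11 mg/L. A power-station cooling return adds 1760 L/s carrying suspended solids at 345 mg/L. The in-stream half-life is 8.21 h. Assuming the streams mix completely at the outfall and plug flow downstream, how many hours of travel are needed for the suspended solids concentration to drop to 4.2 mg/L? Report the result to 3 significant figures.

24.3 h

Mass balance: C = (25500·11.00 + 1760·345.0) / 27260 = 887700/27260 = 32.56 mg/L.
Half-life 8.21 h → k = ln 2 / 8.21 = 0.08443 h⁻¹ = 2.026 d⁻¹.
32.56·exp(−k·t) = 4.2 → t = ln(32.56/4.2)/k = 87330 s = 24.26 h.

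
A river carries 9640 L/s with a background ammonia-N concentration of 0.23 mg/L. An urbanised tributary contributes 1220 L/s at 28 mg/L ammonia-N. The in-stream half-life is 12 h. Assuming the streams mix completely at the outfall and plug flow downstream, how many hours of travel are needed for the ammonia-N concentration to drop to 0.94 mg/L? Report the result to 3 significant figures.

22.0 h

Mass balance: C = (9640·0.2300 + 1220·28.00) / 10860 = 36380/10860 = 3.350 mg/L.
Half-life 12 h → k = ln 2 / 12 = 0.05776 h⁻¹ = 1.386 d⁻¹.
3.350·exp(−k·t) = 0.94 → t = ln(3.350/0.94)/k = 79200 s = 22.00 h.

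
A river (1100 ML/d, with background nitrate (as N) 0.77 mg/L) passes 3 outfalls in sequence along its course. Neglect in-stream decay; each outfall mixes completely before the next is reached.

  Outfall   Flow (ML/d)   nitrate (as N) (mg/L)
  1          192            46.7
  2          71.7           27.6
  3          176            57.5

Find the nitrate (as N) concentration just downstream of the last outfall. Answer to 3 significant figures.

Outfall 1: combined Q = 1292 ML/d; C = (1100·0.7700 + 192.0·46.70)/1292 = 7.596 mg/L.
Outfall 2: combined Q = 1364 ML/d; C = (1292·7.596 + 71.70·27.60)/1364 = 8.647 mg/L.
Outfall 3: combined Q = 1540 ML/d; C = (1364·8.647 + 176.0·57.50)/1540 = 14.23 mg/L.

14.2 mg/L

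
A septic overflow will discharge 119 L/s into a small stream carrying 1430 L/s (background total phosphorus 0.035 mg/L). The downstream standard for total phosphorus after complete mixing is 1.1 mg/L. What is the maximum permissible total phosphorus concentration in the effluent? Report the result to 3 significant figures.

13.9 mg/L

At the limit, (Qr·Cr + Qe·Cₑ)/(Qr + Qe) = 1.1:
Cₑ = (1549·1.1 − 1430·0.03500) / 119.0 = 13.90 mg/L.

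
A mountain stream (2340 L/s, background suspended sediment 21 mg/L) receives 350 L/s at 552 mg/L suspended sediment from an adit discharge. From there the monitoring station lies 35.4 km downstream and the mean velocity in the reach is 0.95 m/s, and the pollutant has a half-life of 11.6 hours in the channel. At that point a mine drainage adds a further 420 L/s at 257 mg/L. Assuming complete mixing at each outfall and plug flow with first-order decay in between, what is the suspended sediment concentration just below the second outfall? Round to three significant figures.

76.7 mg/L

After mixing, C = (2340·21.00 + 350.0·552.0) / 2690 = 242300/2690 = 90.09 mg/L; combined flow 2690 L/s.
Travel time t = 35.4·1000 / 0.95 = 37260 s = 10.35 h.
Half-life 11.6 h → k = ln 2 / 11.6 = 0.05975 h⁻¹ = 1.434 d⁻¹.
After decay, C = 90.09 × e^(−kt) = 90.09 × 0.5387 = 48.54 mg/L.
At the second outfall, C = (2690·48.54 + 420.0·257.0) / (2690 + 420.0) = 76.69 mg/L.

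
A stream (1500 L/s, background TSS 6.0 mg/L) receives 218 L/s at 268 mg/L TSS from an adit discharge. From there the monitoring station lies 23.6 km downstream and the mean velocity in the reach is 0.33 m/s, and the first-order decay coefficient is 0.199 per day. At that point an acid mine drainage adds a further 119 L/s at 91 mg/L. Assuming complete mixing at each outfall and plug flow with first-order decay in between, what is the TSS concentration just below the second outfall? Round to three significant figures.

37.0 mg/L

After mixing, C = (1500·6.000 + 218.0·268.0) / 1718 = 67420/1718 = 39.25 mg/L; combined flow 1718 L/s.
Travel time t = 23.6·1000 / 0.33 = 71520 s = 19.87 h.
Applying C = C₀e^(−kt): 39.25 × 0.8481 = 33.29 mg/L.
Second outfall: C = (1718·33.29 + 119.0·91.00)/1837 = 37.02 mg/L.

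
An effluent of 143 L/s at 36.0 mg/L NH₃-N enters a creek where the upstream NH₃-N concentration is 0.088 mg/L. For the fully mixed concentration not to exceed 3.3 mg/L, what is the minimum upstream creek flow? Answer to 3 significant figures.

1460 L/s

Set C_mix = 3.3: (Q·0.08800 + 143.0·36.00) / (Q + 143.0) = 3.3
→ Q = 143.0·(36.00 − 3.3)/(3.3 − 0.08800) = 1456 L/s.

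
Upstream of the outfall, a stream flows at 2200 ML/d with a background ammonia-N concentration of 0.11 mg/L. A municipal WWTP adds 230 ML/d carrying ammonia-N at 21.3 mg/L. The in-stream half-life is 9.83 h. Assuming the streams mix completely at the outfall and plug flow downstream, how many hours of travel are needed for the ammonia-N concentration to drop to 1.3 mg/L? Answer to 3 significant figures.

6.91 h

After mixing, C = (2200·0.1100 + 230.0·21.30) / 2430 = 5141/2430 = 2.116 mg/L.
Half-life 9.83 h → k = ln 2 / 9.83 = 0.07051 h⁻¹ = 1.692 d⁻¹.
2.116·exp(−k·t) = 1.3 → t = ln(2.116/1.3)/k = 24860 s = 6.906 h.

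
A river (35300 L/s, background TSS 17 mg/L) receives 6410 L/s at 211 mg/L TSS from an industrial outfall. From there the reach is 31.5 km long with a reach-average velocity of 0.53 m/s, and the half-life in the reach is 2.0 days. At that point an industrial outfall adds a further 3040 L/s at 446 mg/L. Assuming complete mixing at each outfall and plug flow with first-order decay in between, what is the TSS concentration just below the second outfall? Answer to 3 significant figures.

Mass balance: C = (35300·17.00 + 6410·211.0) / 41710 = 1953000/41710 = 46.81 mg/L; combined flow 41710 L/s.
Travel time t = 31.5·1000 / 0.53 = 59430 s = 16.51 h.
Half-life 2.0 d → k = ln 2 / 2.0 = 0.3466 d⁻¹.
Applying C = C₀e^(−kt): 46.81 × 0.7879 = 36.88 mg/L.
Second outfall: C = (41710·36.88 + 3040·446.0)/44750 = 64.68 mg/L.

64.7 mg/L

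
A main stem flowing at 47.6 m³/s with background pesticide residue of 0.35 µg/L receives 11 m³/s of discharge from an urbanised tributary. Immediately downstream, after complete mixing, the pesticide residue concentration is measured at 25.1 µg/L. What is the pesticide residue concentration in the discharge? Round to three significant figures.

132 µg/L

Mass balance: 47.60·0.3500 + 11.00·Cₑ = 58.60·25.10
→ Cₑ = (58.60·25.10 − 47.60·0.3500) / 11.00 = 132.2 µg/L.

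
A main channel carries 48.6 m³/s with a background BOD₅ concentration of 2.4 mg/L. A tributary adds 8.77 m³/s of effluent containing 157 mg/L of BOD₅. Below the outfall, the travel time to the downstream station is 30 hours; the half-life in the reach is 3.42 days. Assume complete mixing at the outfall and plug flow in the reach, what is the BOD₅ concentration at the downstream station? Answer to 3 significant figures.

After mixing, C = (48.60·2.400 + 8.770·157.0) / 57.37 = 1494/57.37 = 26.03 mg/L.
Half-life 3.42 d → k = ln 2 / 3.42 = 0.2027 d⁻¹.
Applying C = C₀e^(−kt): 26.03 × 0.7762 = 20.21 mg/L.

20.2 mg/L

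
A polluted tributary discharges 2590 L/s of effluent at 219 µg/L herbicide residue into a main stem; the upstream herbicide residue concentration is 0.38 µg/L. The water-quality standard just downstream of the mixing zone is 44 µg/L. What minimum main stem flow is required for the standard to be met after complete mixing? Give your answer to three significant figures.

Set C_mix = 44: (Q·0.3800 + 2590·219.0) / (Q + 2590) = 44
→ Q = 2590·(219.0 − 44)/(44 − 0.3800) = 10390 L/s.

10400 L/s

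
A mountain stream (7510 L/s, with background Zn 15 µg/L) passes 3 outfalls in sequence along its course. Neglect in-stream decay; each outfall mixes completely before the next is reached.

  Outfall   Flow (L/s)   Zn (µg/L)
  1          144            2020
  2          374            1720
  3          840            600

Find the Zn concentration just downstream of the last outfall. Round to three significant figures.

Outfall 1: combined Q = 7654 L/s; C = (7510·15.00 + 144.0·2020)/7654 = 52.72 µg/L.
Outfall 2: combined Q = 8028 L/s; C = (7654·52.72 + 374.0·1720)/8028 = 130.4 µg/L.
Outfall 3: combined Q = 8868 L/s; C = (8028·130.4 + 840.0·600.0)/8868 = 174.9 µg/L.

175 µg/L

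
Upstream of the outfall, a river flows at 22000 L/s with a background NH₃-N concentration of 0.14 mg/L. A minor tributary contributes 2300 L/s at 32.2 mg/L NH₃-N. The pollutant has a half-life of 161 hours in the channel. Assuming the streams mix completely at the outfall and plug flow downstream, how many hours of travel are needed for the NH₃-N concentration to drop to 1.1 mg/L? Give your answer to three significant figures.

Mixed concentration C = ΣQC/ΣQ = (22000·0.1400 + 2300·32.20) / 24300 = 77140/24300 = 3.174 mg/L.
Half-life 161 h → k = ln 2 / 161 = 0.004305 h⁻¹ = 0.1033 d⁻¹.
3.174·exp(−k·t) = 1.1 → t = ln(3.174/1.1)/k = 886200 s = 246.2 h.

246 h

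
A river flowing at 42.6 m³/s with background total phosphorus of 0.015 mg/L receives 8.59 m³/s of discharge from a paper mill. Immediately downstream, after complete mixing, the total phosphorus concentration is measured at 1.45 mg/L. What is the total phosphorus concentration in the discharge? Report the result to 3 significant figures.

8.57 mg/L

Mass balance: 42.60·0.01500 + 8.590·Cₑ = 51.19·1.450
→ Cₑ = (51.19·1.450 − 42.60·0.01500) / 8.590 = 8.567 mg/L.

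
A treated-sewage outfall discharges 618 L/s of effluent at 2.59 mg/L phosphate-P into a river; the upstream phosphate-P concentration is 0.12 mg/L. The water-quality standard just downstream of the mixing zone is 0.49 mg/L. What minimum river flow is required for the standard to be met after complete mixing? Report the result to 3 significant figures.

3510 L/s

Set C_mix = 0.49: (Q·0.1200 + 618.0·2.590) / (Q + 618.0) = 0.49
→ Q = 618.0·(2.590 − 0.49)/(0.49 − 0.1200) = 3508 L/s.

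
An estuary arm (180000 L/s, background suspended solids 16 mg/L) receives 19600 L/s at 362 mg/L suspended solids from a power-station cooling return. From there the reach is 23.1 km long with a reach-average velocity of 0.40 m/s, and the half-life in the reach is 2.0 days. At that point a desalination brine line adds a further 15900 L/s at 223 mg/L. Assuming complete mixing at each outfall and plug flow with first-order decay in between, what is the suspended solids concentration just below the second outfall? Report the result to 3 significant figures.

Flow-weighted average: C = (180000·16.00 + 19600·362.0) / 199600 = 9975000/199600 = 49.98 mg/L; combined flow 199600 L/s.
Travel time t = 23.1·1000 / 0.40 = 57750 s = 16.04 h.
Half-life 2.0 d → k = ln 2 / 2.0 = 0.3466 d⁻¹.
Decay over the reach: 49.98·exp(−kt) = 49.98·0.7932 = 39.64 mg/L.
At the second outfall, C = (199600·39.64 + 15900·223.0) / (199600 + 15900) = 53.17 mg/L.

53.2 mg/L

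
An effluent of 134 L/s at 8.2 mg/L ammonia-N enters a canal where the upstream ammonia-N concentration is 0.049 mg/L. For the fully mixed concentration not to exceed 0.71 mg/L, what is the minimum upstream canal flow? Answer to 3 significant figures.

Set C_mix = 0.71: (Q·0.04900 + 134.0·8.200) / (Q + 134.0) = 0.71
→ Q = 134.0·(8.200 − 0.71)/(0.71 − 0.04900) = 1518 L/s.

1520 L/s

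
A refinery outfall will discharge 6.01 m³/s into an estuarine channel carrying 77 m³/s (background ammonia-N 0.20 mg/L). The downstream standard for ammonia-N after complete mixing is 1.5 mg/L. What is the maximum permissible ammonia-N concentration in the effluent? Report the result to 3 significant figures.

18.2 mg/L

At the limit, (Qr·Cr + Qe·Cₑ)/(Qr + Qe) = 1.5:
Cₑ = (83.01·1.5 − 77.00·0.2000) / 6.010 = 18.16 mg/L.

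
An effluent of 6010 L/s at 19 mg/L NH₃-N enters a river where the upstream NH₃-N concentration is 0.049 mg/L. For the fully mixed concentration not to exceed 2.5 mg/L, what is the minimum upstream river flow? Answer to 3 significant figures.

40500 L/s

Set C_mix = 2.5: (Q·0.04900 + 6010·19.00) / (Q + 6010) = 2.5
→ Q = 6010·(19.00 − 2.5)/(2.5 − 0.04900) = 40460 L/s.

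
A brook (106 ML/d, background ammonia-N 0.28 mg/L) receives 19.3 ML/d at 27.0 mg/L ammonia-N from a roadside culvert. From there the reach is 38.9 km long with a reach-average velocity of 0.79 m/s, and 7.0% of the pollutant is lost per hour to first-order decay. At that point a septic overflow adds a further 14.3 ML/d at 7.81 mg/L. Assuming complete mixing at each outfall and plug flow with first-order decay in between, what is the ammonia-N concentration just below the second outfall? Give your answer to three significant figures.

2.26 mg/L

Flow-weighted average: C = (106.0·0.2800 + 19.30·27.00) / 125.3 = 550.8/125.3 = 4.396 mg/L; combined flow 125.3 ML/d.
Travel time t = 38.9·1000 / 0.79 = 49240 s = 13.68 h.
7.0%/h lost → k = −ln(1 − 0.07) = 0.07257 h⁻¹.
Applying C = C₀e^(−kt): 4.396 × 0.3706 = 1.629 mg/L.
At the second outfall, C = (125.3·1.629 + 14.30·7.810) / (125.3 + 14.30) = 2.262 mg/L.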